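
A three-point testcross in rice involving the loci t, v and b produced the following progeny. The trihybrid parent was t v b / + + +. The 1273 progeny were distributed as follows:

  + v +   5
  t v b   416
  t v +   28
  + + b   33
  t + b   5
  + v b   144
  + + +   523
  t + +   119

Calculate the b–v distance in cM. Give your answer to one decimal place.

The two rarest classes, t + b and + v +, are the double crossovers. Comparing them with the parentals, only the v allele has switched, so v is the middle locus and the order is b – v – t.
Crossovers in the b–v interval produce the single-crossover classes t v + and + + b (28 + 33 = 61) plus the double crossovers (10).
RF(b–v) = (61 + 10) / 1273 = 71/1273 = 0.0558 → 5.6 cM.

5.6 cM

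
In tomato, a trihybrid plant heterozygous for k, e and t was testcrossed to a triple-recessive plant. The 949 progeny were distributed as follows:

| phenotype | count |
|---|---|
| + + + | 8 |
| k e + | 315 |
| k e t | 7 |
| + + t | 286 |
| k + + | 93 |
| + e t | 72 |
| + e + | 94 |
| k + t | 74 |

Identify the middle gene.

The two most frequent reciprocal classes, k e + and + + t, are the parental types, so the F1 was k e + / + + t.
The two rarest classes, k e t and + + +, are the double crossovers. Comparing them with the parentals, only the t allele has switched, so t is the middle locus and the order is e – t – k.

t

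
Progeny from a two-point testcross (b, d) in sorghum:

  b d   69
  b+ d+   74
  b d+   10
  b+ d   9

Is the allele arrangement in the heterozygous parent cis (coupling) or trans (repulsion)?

The two most frequent classes are b+ d+ (74) and b d (69); these are the parental (non-recombinant) types.
So the F1 carried b+ d+ on one chromosome and b d on the other — the recessive alleles are on the same chromosome (cis / coupling).

cis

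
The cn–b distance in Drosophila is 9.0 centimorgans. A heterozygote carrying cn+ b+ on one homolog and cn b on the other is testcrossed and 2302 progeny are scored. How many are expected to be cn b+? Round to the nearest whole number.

A map distance of 9.0 centimorgans corresponds to a recombination frequency of 0.090.
The F1 is cn+ b+ / cn b, so cn b+ is a recombinant gamete class with expected frequency r/2 = 0.090/2 = 0.0450.
Expected number = 0.0450 × 2302 = 103.59 ≈ 104.

104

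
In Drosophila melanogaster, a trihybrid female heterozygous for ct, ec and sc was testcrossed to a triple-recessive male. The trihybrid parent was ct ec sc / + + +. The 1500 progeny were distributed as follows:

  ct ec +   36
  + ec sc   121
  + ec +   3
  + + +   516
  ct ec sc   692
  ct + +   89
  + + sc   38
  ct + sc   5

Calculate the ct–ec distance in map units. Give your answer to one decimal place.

The two rarest classes, ct + sc and + ec +, are the double crossovers. Comparing them with the parentals, only the ec allele has switched, so ec is the middle locus and the order is sc – ec – ct.
Crossovers in the ec–ct interval produce the single-crossover classes + ec sc and ct + + (121 + 89 = 210) plus the double crossovers (8).
RF(ec–ct) = (210 + 8) / 1500 = 218/1500 = 0.1453 → 14.5 map units.

14.5 map units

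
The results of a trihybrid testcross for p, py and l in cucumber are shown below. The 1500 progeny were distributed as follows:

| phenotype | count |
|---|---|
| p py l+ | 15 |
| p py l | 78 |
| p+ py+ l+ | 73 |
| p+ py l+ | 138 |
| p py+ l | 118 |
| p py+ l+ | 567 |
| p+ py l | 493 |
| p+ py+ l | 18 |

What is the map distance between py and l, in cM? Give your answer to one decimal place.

19.3 cM

The two most frequent reciprocal classes, p+ py l and p py+ l+, are the parental types, so the F1 was p+ py l / p py+ l+.
The two rarest classes, p+ py+ l and p py l+, are the double crossovers. Comparing them with the parentals, only the py allele has switched, so py is the middle locus and the order is p – py – l.
Crossovers in the py–l interval produce the single-crossover classes p+ py l+ and p py+ l (138 + 118 = 256) plus the double crossovers (33).
RF(py–l) = (256 + 33) / 1500 = 289/1500 = 0.1927 → 19.3 cM.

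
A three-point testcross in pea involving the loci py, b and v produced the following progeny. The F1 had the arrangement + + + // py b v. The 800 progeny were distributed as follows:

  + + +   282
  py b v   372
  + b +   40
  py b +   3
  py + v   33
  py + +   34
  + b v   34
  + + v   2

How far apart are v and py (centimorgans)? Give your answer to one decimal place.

9.1 centimorgans

The two rarest classes, + + v and py b +, are the double crossovers. Comparing them with the parentals, only the v allele has switched, so v is the middle locus and the order is b – v – py.
Crossovers in the v–py interval produce the single-crossover classes py + + and + b v (34 + 34 = 68) plus the double crossovers (5).
RF(v–py) = (68 + 5) / 800 = 73/800 = 0.0912 → 9.1 centimorgans.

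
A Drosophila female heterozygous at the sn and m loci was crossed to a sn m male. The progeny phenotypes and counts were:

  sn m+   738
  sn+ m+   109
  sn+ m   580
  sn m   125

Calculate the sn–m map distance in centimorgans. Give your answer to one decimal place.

The two most frequent classes, sn+ m (580) and sn m+ (738), are the parental types, so the F1 was sn+ m / sn m+.
The recombinant classes are sn+ m+ and sn m: 109 + 125 = 234.
Recombination frequency = 234/1552 = 0.1508 ≈ 15.1%, i.e. 15.1 centimorgans.

15.1 centimorgans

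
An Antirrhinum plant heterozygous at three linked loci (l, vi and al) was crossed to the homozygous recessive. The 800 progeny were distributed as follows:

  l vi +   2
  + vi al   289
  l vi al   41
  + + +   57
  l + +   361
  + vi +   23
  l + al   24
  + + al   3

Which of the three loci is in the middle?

The two most frequent reciprocal classes, + vi al and l + +, are the parental types, so the F1 was + vi al / l + +.
The two rarest classes, + + al and l vi +, are the double crossovers. Comparing them with the parentals, only the vi allele has switched, so vi is the middle locus and the order is l – vi – al.

vi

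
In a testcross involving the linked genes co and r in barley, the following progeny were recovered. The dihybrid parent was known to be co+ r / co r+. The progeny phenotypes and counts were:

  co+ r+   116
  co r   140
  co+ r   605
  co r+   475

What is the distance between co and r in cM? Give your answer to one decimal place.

19.2 cM

The recombinant classes are co+ r+ and co r: 116 + 140 = 256.
Recombination frequency = 256/1336 = 0.1916 ≈ 19.2%, i.e. 19.2 cM.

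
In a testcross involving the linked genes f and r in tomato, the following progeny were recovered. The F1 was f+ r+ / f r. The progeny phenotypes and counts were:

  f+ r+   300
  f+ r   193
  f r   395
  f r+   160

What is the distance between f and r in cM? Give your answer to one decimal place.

The recombinant classes are f+ r and f r+: 193 + 160 = 353.
Recombination frequency = 353/1048 = 0.3368 ≈ 33.7%, i.e. 33.7 cM.

33.7 cM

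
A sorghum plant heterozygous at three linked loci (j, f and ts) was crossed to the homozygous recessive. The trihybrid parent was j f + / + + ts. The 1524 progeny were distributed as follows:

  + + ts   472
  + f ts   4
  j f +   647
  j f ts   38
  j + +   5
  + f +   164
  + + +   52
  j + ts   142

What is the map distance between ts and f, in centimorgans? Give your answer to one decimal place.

The two rarest classes, j + + and + f ts, are the double crossovers. Comparing them with the parentals, only the f allele has switched, so f is the middle locus and the order is ts – f – j.
Crossovers in the ts–f interval produce the single-crossover classes j f ts and + + + (38 + 52 = 90) plus the double crossovers (9).
RF(ts–f) = (90 + 9) / 1524 = 99/1524 = 0.0650 → 6.5 centimorgans.

6.5 centimorgans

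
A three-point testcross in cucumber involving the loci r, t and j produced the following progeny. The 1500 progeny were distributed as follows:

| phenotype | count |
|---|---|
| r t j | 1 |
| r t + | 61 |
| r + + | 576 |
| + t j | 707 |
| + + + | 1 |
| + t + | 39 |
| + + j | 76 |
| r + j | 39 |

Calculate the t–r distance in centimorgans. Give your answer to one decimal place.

9.3 centimorgans

The two most frequent reciprocal classes, + t j and r + +, are the parental types, so the F1 was + t j / r + +.
The two rarest classes, r t j and + + +, are the double crossovers. Comparing them with the parentals, only the r allele has switched, so r is the middle locus and the order is t – r – j.
Crossovers in the t–r interval produce the single-crossover classes + + j and r t + (76 + 61 = 137) plus the double crossovers (2).
RF(t–r) = (137 + 2) / 1500 = 139/1500 = 0.0927 → 9.3 centimorgans.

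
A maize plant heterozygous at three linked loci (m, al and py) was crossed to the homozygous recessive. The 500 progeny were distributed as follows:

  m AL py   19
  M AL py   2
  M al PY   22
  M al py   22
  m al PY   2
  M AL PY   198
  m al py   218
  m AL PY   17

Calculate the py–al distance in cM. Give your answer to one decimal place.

The two most frequent reciprocal classes, m al py and M AL PY, are the parental types, so the F1 was m al py / M AL PY.
The two rarest classes, m al PY and M AL py, are the double crossovers. Comparing them with the parentals, only the py allele has switched, so py is the middle locus and the order is m – py – al.
Crossovers in the py–al interval produce the single-crossover classes m AL py and M al PY (19 + 22 = 41) plus the double crossovers (4).
RF(py–al) = (41 + 4) / 500 = 45/500 = 0.0900 → 9.0 cM.

9.0 cM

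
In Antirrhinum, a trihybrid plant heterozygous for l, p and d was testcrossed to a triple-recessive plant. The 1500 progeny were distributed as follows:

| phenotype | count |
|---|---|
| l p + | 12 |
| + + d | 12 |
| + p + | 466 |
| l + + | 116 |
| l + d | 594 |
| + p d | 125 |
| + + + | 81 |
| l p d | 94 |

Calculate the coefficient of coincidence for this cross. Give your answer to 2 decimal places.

0.68

The two most frequent reciprocal classes, + p + and l + d, are the parental types, so the F1 was + p + / l + d.
The two rarest classes, l p + and + + d, are the double crossovers. Comparing them with the parentals, only the l allele has switched, so l is the middle locus and the order is p – l – d.
p–l: (175 + 24)/1500 = 0.1327; l–d: (241 + 24)/1500 = 0.1767.
Expected DCO frequency = 0.1327 × 0.1767 ≈ 0.02345; observed = 24/1500 ≈ 0.01600.
Coefficient of coincidence = 0.01600/0.02345 ≈ 0.68.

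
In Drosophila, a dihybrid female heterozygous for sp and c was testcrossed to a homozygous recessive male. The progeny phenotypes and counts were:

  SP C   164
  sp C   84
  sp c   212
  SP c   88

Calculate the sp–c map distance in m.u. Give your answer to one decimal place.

The two most frequent classes, SP C (164) and sp c (212), are the parental types, so the F1 was SP C / sp c.
The recombinant classes are SP c and sp C: 88 + 84 = 172.
Recombination frequency = 172/548 = 0.3139 ≈ 31.4%, i.e. 31.4 m.u.

31.4 m.u.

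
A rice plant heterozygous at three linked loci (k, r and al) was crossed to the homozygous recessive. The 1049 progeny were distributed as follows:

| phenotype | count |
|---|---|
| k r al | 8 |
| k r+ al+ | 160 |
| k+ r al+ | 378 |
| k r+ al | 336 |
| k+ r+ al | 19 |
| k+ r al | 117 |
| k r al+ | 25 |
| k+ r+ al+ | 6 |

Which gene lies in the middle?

The two most frequent reciprocal classes, k+ r al+ and k r+ al, are the parental types, so the F1 was k+ r al+ / k r+ al.
The two rarest classes, k+ r+ al+ and k r al, are the double crossovers. Comparing them with the parentals, only the r allele has switched, so r is the middle locus and the order is k – r – al.

r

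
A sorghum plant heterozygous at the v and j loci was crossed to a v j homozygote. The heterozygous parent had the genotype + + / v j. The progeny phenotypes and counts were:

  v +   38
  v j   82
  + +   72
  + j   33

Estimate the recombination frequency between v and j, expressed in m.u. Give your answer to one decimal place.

The recombinant classes are + j and v +: 33 + 38 = 71.
Recombination frequency = 71/225 = 0.3156 ≈ 31.6%, i.e. 31.6 m.u.

31.6 m.u.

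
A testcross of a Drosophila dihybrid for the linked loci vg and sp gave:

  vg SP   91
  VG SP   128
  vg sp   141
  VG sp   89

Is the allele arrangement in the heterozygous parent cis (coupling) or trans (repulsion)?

The two most frequent classes are VG SP (128) and vg sp (141); these are the parental (non-recombinant) types.
So the F1 carried VG SP on one chromosome and vg sp on the other — the recessive alleles are on the same chromosome (cis / coupling).

cis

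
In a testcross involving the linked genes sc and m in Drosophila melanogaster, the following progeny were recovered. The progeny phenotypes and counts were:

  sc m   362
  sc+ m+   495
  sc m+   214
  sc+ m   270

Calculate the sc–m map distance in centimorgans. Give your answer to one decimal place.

36.1 centimorgans

The two most frequent classes, sc+ m+ (495) and sc m (362), are the parental types, so the F1 was sc+ m+ / sc m.
The recombinant classes are sc+ m and sc m+: 270 + 214 = 484.
Recombination frequency = 484/1341 = 0.3609 ≈ 36.1%, i.e. 36.1 centimorgans.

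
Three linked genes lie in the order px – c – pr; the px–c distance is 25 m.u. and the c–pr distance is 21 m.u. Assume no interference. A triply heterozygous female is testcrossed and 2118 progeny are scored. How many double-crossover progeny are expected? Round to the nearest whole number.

Map distances give recombination frequencies of 0.250 and 0.210 for the two intervals.
With no interference, expected double-crossover frequency = 0.250 × 0.210 = 0.05250.
Expected number = 0.05250 × 2118 = 111.19 ≈ 111.

111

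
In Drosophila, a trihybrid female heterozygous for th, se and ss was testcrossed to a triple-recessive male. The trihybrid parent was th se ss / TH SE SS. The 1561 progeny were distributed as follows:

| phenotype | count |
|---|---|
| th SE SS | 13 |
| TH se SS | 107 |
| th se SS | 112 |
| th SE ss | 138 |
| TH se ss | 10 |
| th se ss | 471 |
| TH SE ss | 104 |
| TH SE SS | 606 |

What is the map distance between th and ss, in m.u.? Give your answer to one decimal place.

The two rarest classes, TH se ss and th SE SS, are the double crossovers. Comparing them with the parentals, only the th allele has switched, so th is the middle locus and the order is ss – th – se.
Crossovers in the ss–th interval produce the single-crossover classes th se SS and TH SE ss (112 + 104 = 216) plus the double crossovers (23).
RF(ss–th) = (216 + 23) / 1561 = 239/1561 = 0.1531 → 15.3 m.u.

15.3 m.u.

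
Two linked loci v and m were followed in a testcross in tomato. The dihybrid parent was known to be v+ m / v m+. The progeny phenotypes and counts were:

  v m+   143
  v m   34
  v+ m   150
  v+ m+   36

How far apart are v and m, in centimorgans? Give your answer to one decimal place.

19.3 centimorgans

The recombinant classes are v+ m+ and v m: 36 + 34 = 70.
Recombination frequency = 70/363 = 0.1928 ≈ 19.3%, i.e. 19.3 centimorgans.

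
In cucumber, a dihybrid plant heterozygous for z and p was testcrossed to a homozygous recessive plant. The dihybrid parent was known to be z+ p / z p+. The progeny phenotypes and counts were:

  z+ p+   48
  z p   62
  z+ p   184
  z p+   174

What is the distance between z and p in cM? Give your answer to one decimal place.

The recombinant classes are z+ p+ and z p: 48 + 62 = 110.
Recombination frequency = 110/468 = 0.2350 ≈ 23.5%, i.e. 23.5 cM.

23.5 cM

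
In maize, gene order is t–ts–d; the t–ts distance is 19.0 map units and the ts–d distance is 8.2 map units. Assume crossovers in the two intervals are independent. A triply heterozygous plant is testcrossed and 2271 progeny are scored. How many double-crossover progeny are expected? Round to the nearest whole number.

35

Map distances give recombination frequencies of 0.190 and 0.082 for the two intervals.
With no interference, expected double-crossover frequency = 0.190 × 0.082 = 0.01558.
Expected number = 0.01558 × 2271 = 35.38 ≈ 35.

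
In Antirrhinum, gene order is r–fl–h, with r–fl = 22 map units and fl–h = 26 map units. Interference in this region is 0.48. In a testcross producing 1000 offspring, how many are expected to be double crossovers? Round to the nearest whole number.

Map distances give recombination frequencies of 0.220 and 0.260 for the two intervals.
With interference 0.48 (so coincidence = 0.52), expected double-crossover frequency = 0.220 × 0.260 × 0.52 = 0.02974.
Expected number = 0.02974 × 1000 = 29.74 ≈ 30.

30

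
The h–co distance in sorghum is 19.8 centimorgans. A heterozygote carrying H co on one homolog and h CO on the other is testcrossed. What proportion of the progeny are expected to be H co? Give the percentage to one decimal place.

40.1%

A map distance of 19.8 centimorgans corresponds to a recombination frequency of 0.198.
The F1 is H co / h CO, so H co is a parental gamete class with expected frequency (1 − r)/2 = 0.802/2 = 0.4010.
That is 0.4010 = 40.1% of the progeny.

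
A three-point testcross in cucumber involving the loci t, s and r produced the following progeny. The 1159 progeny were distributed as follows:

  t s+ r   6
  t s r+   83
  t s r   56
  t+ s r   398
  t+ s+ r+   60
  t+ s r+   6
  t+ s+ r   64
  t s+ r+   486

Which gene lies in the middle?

r

The two most frequent reciprocal classes, t+ s r and t s+ r+, are the parental types, so the F1 was t+ s r / t s+ r+.
The two rarest classes, t+ s r+ and t s+ r, are the double crossovers. Comparing them with the parentals, only the r allele has switched, so r is the middle locus and the order is t – r – s.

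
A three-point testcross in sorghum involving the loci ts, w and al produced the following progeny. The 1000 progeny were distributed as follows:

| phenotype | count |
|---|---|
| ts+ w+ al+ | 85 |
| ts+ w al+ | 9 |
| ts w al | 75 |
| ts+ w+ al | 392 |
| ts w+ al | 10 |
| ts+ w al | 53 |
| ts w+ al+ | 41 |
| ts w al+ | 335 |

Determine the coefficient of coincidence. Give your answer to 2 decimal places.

The two most frequent reciprocal classes, ts+ w+ al and ts w al+, are the parental types, so the F1 was ts+ w+ al / ts w al+.
The two rarest classes, ts w+ al and ts+ w al+, are the double crossovers. Comparing them with the parentals, only the ts allele has switched, so ts is the middle locus and the order is w – ts – al.
w–ts: (94 + 19)/1000 = 0.1130; ts–al: (160 + 19)/1000 = 0.1790.
Expected DCO frequency = 0.1130 × 0.1790 ≈ 0.02023; observed = 19/1000 ≈ 0.01900.
Coefficient of coincidence = 0.01900/0.02023 ≈ 0.94.

0.94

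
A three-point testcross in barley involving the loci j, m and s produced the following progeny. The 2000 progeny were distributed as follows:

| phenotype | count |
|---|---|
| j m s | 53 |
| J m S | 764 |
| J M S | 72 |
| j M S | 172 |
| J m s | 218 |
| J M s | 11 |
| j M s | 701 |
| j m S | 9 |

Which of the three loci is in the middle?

j

The two most frequent reciprocal classes, J m S and j M s, are the parental types, so the F1 was J m S / j M s.
The two rarest classes, j m S and J M s, are the double crossovers. Comparing them with the parentals, only the j allele has switched, so j is the middle locus and the order is m – j – s.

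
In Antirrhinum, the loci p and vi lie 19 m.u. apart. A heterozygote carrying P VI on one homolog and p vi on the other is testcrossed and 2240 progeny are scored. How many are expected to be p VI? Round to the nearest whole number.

213

A map distance of 19 m.u. corresponds to a recombination frequency of 0.190.
The F1 is P VI / p vi, so p VI is a recombinant gamete class with expected frequency r/2 = 0.190/2 = 0.0950.
Expected number = 0.0950 × 2240 = 212.80 ≈ 213.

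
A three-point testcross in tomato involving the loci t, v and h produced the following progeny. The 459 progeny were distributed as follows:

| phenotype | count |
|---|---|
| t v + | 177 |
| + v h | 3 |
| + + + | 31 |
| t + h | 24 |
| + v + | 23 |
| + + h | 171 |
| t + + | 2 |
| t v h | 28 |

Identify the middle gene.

The two most frequent reciprocal classes, t v + and + + h, are the parental types, so the F1 was t v + / + + h.
The two rarest classes, t + + and + v h, are the double crossovers. Comparing them with the parentals, only the v allele has switched, so v is the middle locus and the order is t – v – h.

v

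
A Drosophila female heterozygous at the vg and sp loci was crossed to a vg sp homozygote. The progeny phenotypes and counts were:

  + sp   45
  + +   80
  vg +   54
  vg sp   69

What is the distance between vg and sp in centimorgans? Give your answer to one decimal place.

The two most frequent classes, + + (80) and vg sp (69), are the parental types, so the F1 was + + / vg sp.
The recombinant classes are + sp and vg +: 45 + 54 = 99.
Recombination frequency = 99/248 = 0.3992 ≈ 39.9%, i.e. 39.9 centimorgans.

39.9 centimorgans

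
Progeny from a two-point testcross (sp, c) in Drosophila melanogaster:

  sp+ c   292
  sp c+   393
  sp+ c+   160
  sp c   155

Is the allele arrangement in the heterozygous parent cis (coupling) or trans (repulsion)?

trans

The two most frequent classes are sp+ c (292) and sp c+ (393); these are the parental (non-recombinant) types.
So the F1 carried sp+ c on one chromosome and sp c+ on the other — the recessive alleles are on opposite chromosomes (trans / repulsion).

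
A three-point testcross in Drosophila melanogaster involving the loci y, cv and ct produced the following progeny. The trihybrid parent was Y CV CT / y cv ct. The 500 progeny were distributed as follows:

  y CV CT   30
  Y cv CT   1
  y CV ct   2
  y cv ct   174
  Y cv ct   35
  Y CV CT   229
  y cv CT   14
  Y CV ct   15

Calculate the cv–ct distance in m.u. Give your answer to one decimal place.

6.4 m.u.

The two rarest classes, Y cv CT and y CV ct, are the double crossovers. Comparing them with the parentals, only the cv allele has switched, so cv is the middle locus and the order is ct – cv – y.
Crossovers in the ct–cv interval produce the single-crossover classes Y CV ct and y cv CT (15 + 14 = 29) plus the double crossovers (3).
RF(ct–cv) = (29 + 3) / 500 = 32/500 = 0.0640 → 6.4 m.u.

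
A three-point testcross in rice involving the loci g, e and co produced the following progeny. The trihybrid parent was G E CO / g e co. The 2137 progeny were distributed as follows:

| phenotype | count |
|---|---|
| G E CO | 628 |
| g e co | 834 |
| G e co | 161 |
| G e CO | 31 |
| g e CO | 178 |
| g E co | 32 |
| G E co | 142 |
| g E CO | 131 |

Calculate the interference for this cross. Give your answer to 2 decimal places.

0.01

The two rarest classes, G e CO and g E co, are the double crossovers. Comparing them with the parentals, only the e allele has switched, so e is the middle locus and the order is co – e – g.
co–e: (320 + 63)/2137 = 0.1792; e–g: (292 + 63)/2137 = 0.1661.
Expected DCO frequency = 0.1792 × 0.1661 ≈ 0.02977; observed = 63/2137 ≈ 0.02948.
Coefficient of coincidence = 0.02948/0.02977 ≈ 0.99; interference = 1 − 0.99 = 0.01.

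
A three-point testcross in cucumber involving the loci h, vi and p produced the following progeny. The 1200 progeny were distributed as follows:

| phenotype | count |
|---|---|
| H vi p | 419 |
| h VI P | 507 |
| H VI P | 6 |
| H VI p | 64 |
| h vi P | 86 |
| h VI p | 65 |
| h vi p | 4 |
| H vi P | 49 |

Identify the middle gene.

h

The two most frequent reciprocal classes, H vi p and h VI P, are the parental types, so the F1 was H vi p / h VI P.
The two rarest classes, h vi p and H VI P, are the double crossovers. Comparing them with the parentals, only the h allele has switched, so h is the middle locus and the order is vi – h – p.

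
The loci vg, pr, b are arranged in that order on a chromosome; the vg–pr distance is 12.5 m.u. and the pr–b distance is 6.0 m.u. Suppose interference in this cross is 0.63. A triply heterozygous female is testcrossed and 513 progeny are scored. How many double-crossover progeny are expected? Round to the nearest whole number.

Map distances give recombination frequencies of 0.125 and 0.060 for the two intervals.
With interference 0.63 (so coincidence = 0.37), expected double-crossover frequency = 0.125 × 0.060 × 0.37 = 0.00277.
Expected number = 0.00277 × 513 = 1.42 ≈ 1.

1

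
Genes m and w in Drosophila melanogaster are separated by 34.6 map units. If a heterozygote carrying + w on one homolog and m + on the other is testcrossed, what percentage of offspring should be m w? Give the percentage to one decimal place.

A map distance of 34.6 map units corresponds to a recombination frequency of 0.346.
The F1 is + w / m +, so m w is a recombinant gamete class with expected frequency r/2 = 0.346/2 = 0.1730.
That is 0.1730 = 17.3% of the progeny.

17.3%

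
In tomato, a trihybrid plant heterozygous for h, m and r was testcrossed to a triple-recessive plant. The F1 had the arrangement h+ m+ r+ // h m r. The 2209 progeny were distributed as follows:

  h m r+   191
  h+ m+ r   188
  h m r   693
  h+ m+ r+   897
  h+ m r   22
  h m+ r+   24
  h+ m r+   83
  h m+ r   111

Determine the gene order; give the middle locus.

h

The two rarest classes, h m+ r+ and h+ m r, are the double crossovers. Comparing them with the parentals, only the h allele has switched, so h is the middle locus and the order is m – h – r.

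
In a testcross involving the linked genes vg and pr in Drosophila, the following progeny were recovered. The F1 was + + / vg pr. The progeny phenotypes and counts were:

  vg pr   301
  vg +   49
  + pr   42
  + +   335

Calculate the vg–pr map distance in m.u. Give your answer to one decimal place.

The recombinant classes are + pr and vg +: 42 + 49 = 91.
Recombination frequency = 91/727 = 0.1252 ≈ 12.5%, i.e. 12.5 m.u.

12.5 m.u.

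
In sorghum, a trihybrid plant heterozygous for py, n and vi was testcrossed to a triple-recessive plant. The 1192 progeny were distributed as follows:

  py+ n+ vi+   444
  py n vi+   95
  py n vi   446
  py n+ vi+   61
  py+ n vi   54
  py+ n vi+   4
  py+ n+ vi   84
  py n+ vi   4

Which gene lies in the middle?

The two most frequent reciprocal classes, py n vi and py+ n+ vi+, are the parental types, so the F1 was py n vi / py+ n+ vi+.
The two rarest classes, py n+ vi and py+ n vi+, are the double crossovers. Comparing them with the parentals, only the n allele has switched, so n is the middle locus and the order is vi – n – py.

n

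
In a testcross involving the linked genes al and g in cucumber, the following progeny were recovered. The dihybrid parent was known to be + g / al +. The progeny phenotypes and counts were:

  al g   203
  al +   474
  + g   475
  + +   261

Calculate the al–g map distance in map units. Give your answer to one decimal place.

The recombinant classes are + + and al g: 261 + 203 = 464.
Recombination frequency = 464/1413 = 0.3284 ≈ 32.8%, i.e. 32.8 map units.

32.8 map units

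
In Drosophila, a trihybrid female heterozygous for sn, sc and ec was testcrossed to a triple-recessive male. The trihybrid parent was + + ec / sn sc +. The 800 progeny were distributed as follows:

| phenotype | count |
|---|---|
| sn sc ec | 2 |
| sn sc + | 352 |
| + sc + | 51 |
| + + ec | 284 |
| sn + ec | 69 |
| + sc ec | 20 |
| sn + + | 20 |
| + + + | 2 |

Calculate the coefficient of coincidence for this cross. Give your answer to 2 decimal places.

The two rarest classes, + + + and sn sc ec, are the double crossovers. Comparing them with the parentals, only the ec allele has switched, so ec is the middle locus and the order is sc – ec – sn.
sc–ec: (40 + 4)/800 = 0.0550; ec–sn: (120 + 4)/800 = 0.1550.
Expected DCO frequency = 0.0550 × 0.1550 ≈ 0.00852; observed = 4/800 ≈ 0.00500.
Coefficient of coincidence = 0.00500/0.00852 ≈ 0.59.

0.59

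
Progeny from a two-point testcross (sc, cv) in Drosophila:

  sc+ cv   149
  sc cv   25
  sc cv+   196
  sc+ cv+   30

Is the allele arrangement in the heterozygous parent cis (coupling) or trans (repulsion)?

trans

The two most frequent classes are sc+ cv (149) and sc cv+ (196); these are the parental (non-recombinant) types.
So the F1 carried sc+ cv on one chromosome and sc cv+ on the other — the recessive alleles are on opposite chromosomes (trans / repulsion).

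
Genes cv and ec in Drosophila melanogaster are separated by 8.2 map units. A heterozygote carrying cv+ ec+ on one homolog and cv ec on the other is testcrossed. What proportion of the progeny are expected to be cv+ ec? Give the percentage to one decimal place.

A map distance of 8.2 map units corresponds to a recombination frequency of 0.082.
The F1 is cv+ ec+ / cv ec, so cv+ ec is a recombinant gamete class with expected frequency r/2 = 0.082/2 = 0.0410.
That is 0.0410 = 4.1% of the progeny.

4.1%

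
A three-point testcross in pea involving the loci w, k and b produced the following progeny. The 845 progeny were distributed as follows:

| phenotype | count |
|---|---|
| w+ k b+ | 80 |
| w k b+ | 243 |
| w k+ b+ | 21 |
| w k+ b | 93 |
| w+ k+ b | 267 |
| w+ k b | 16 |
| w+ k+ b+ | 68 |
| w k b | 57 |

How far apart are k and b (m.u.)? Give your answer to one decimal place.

19.2 m.u.

The two most frequent reciprocal classes, w k b+ and w+ k+ b, are the parental types, so the F1 was w k b+ / w+ k+ b.
The two rarest classes, w k+ b+ and w+ k b, are the double crossovers. Comparing them with the parentals, only the k allele has switched, so k is the middle locus and the order is w – k – b.
Crossovers in the k–b interval produce the single-crossover classes w k b and w+ k+ b+ (57 + 68 = 125) plus the double crossovers (37).
RF(k–b) = (125 + 37) / 845 = 162/845 = 0.1917 → 19.2 m.u.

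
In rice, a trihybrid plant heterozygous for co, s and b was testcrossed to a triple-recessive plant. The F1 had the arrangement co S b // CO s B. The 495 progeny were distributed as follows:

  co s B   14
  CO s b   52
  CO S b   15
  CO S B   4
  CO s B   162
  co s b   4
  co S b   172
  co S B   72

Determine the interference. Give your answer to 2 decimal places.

0.19

The two rarest classes, co s b and CO S B, are the double crossovers. Comparing them with the parentals, only the s allele has switched, so s is the middle locus and the order is b – s – co.
b–s: (124 + 8)/495 = 0.2667; s–co: (29 + 8)/495 = 0.0747.
Expected DCO frequency = 0.2667 × 0.0747 ≈ 0.01992; observed = 8/495 ≈ 0.01616.
Coefficient of coincidence = 0.01616/0.01992 ≈ 0.81; interference = 1 − 0.81 = 0.19.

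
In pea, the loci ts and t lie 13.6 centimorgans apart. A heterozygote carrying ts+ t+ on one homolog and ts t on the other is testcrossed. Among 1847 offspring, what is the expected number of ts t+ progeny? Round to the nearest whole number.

A map distance of 13.6 centimorgans corresponds to a recombination frequency of 0.136.
The F1 is ts+ t+ / ts t, so ts t+ is a recombinant gamete class with expected frequency r/2 = 0.136/2 = 0.0680.
Expected number = 0.0680 × 1847 = 125.60 ≈ 126.

126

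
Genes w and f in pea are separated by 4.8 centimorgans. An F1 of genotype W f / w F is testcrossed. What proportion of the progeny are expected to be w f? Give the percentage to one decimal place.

A map distance of 4.8 centimorgans corresponds to a recombination frequency of 0.048.
The F1 is W f / w F, so w f is a recombinant gamete class with expected frequency r/2 = 0.048/2 = 0.0240.
That is 0.0240 = 2.4% of the progeny.

2.4%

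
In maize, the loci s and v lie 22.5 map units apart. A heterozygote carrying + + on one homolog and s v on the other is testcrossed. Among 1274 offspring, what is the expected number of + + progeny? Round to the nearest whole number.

A map distance of 22.5 map units corresponds to a recombination frequency of 0.225.
The F1 is + + / s v, so + + is a parental gamete class with expected frequency (1 − r)/2 = 0.775/2 = 0.3875.
Expected number = 0.3875 × 1274 = 493.68 ≈ 494.

494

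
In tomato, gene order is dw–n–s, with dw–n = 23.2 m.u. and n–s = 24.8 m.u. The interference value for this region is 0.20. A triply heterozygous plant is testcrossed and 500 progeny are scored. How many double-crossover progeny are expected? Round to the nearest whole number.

Map distances give recombination frequencies of 0.232 and 0.248 for the two intervals.
With interference 0.20 (so coincidence = 0.80), expected double-crossover frequency = 0.232 × 0.248 × 0.80 = 0.04603.
Expected number = 0.04603 × 500 = 23.01 ≈ 23.

23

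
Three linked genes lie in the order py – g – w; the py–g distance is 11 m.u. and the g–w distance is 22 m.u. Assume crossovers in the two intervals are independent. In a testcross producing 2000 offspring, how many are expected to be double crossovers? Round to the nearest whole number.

48

Map distances give recombination frequencies of 0.110 and 0.220 for the two intervals.
With no interference, expected double-crossover frequency = 0.110 × 0.220 = 0.02420.
Expected number = 0.02420 × 2000 = 48.40 ≈ 48.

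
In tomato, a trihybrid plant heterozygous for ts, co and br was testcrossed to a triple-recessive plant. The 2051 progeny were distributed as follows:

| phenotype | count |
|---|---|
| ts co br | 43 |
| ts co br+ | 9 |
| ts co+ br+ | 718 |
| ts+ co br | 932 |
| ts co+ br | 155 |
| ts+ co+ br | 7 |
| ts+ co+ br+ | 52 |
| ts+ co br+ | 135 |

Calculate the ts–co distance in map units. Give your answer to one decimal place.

The two most frequent reciprocal classes, ts co+ br+ and ts+ co br, are the parental types, so the F1 was ts co+ br+ / ts+ co br.
The two rarest classes, ts co br+ and ts+ co+ br, are the double crossovers. Comparing them with the parentals, only the co allele has switched, so co is the middle locus and the order is ts – co – br.
Crossovers in the ts–co interval produce the single-crossover classes ts+ co+ br+ and ts co br (52 + 43 = 95) plus the double crossovers (16).
RF(ts–co) = (95 + 16) / 2051 = 111/2051 = 0.0541 → 5.4 map units.

5.4 map units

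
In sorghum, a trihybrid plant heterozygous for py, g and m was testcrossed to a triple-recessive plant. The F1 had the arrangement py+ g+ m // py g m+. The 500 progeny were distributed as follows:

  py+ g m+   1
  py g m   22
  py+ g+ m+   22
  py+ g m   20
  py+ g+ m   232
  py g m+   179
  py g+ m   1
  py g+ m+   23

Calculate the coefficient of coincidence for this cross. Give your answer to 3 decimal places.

0.483

The two rarest classes, py g+ m and py+ g m+, are the double crossovers. Comparing them with the parentals, only the py allele has switched, so py is the middle locus and the order is m – py – g.
m–py: (44 + 2)/500 = 0.0920; py–g: (43 + 2)/500 = 0.0900.
Expected DCO frequency = 0.0920 × 0.0900 ≈ 0.00828; observed = 2/500 ≈ 0.00400.
Coefficient of coincidence = 0.00400/0.00828 ≈ 0.483.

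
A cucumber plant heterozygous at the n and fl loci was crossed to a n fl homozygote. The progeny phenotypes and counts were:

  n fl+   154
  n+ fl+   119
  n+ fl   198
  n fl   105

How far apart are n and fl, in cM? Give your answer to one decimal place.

38.9 cM

The two most frequent classes, n+ fl (198) and n fl+ (154), are the parental types, so the F1 was n+ fl / n fl+.
The recombinant classes are n+ fl+ and n fl: 119 + 105 = 224.
Recombination frequency = 224/576 = 0.3889 ≈ 38.9%, i.e. 38.9 cM.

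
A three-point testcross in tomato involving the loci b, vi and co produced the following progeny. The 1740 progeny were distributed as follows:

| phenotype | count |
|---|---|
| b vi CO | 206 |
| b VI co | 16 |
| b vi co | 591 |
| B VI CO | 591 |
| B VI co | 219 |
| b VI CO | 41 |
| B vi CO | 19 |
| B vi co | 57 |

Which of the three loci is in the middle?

vi

The two most frequent reciprocal classes, b vi co and B VI CO, are the parental types, so the F1 was b vi co / B VI CO.
The two rarest classes, b VI co and B vi CO, are the double crossovers. Comparing them with the parentals, only the vi allele has switched, so vi is the middle locus and the order is b – vi – co.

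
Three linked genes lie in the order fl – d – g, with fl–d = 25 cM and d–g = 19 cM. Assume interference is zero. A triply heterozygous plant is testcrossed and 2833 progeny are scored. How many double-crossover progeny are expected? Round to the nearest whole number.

135

Map distances give recombination frequencies of 0.250 and 0.190 for the two intervals.
With no interference, expected double-crossover frequency = 0.250 × 0.190 = 0.04750.
Expected number = 0.04750 × 2833 = 134.57 ≈ 135.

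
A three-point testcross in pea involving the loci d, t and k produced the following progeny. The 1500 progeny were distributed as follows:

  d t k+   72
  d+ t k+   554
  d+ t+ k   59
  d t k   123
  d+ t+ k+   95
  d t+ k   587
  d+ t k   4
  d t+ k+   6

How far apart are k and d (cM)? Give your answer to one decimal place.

9.4 cM

The two most frequent reciprocal classes, d+ t k+ and d t+ k, are the parental types, so the F1 was d+ t k+ / d t+ k.
The two rarest classes, d+ t k and d t+ k+, are the double crossovers. Comparing them with the parentals, only the k allele has switched, so k is the middle locus and the order is t – k – d.
Crossovers in the k–d interval produce the single-crossover classes d t k+ and d+ t+ k (72 + 59 = 131) plus the double crossovers (10).
RF(k–d) = (131 + 10) / 1500 = 141/1500 = 0.0940 → 9.4 cM.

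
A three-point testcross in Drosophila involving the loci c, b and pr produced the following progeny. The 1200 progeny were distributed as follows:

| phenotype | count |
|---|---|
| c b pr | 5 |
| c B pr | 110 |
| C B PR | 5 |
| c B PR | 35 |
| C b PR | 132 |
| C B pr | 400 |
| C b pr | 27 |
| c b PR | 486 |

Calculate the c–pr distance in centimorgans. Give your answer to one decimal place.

The two most frequent reciprocal classes, c b PR and C B pr, are the parental types, so the F1 was c b PR / C B pr.
The two rarest classes, c b pr and C B PR, are the double crossovers. Comparing them with the parentals, only the pr allele has switched, so pr is the middle locus and the order is c – pr – b.
Crossovers in the c–pr interval produce the single-crossover classes C b PR and c B pr (132 + 110 = 242) plus the double crossovers (10).
RF(c–pr) = (242 + 10) / 1200 = 252/1200 = 0.2100 → 21.0 centimorgans.

21.0 centimorgans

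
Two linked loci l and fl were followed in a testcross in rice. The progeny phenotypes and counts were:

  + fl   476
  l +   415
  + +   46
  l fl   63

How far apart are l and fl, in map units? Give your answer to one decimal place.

The two most frequent classes, + fl (476) and l + (415), are the parental types, so the F1 was + fl / l +.
The recombinant classes are + + and l fl: 46 + 63 = 109.
Recombination frequency = 109/1000 = 0.1090 ≈ 10.9%, i.e. 10.9 map units.

10.9 map units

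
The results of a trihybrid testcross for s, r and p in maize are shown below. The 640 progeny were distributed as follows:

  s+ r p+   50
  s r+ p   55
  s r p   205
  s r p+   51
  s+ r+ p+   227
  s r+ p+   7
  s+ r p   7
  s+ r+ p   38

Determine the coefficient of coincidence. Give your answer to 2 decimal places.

0.73

The two most frequent reciprocal classes, s r p and s+ r+ p+, are the parental types, so the F1 was s r p / s+ r+ p+.
The two rarest classes, s+ r p and s r+ p+, are the double crossovers. Comparing them with the parentals, only the s allele has switched, so s is the middle locus and the order is r – s – p.
r–s: (105 + 14)/640 = 0.1859; s–p: (89 + 14)/640 = 0.1609.
Expected DCO frequency = 0.1859 × 0.1609 ≈ 0.02991; observed = 14/640 ≈ 0.02187.
Coefficient of coincidence = 0.02187/0.02991 ≈ 0.73.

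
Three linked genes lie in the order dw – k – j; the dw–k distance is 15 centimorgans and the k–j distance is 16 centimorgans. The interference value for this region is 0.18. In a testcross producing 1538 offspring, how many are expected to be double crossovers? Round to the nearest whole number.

Map distances give recombination frequencies of 0.150 and 0.160 for the two intervals.
With interference 0.18 (so coincidence = 0.82), expected double-crossover frequency = 0.150 × 0.160 × 0.82 = 0.01968.
Expected number = 0.01968 × 1538 = 30.27 ≈ 30.

30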